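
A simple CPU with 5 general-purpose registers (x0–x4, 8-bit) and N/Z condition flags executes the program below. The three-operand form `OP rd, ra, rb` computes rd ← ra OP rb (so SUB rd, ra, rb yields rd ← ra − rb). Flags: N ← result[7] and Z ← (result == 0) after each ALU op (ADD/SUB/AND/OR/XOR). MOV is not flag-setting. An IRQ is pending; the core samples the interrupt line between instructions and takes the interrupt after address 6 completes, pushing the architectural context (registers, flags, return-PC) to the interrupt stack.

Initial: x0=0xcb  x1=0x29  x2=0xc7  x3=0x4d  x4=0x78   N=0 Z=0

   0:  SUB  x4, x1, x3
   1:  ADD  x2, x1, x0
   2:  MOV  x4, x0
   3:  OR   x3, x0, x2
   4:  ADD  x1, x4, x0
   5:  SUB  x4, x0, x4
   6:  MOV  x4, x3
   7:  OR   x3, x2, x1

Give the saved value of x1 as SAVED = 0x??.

after  0: x0=0xcb x1=0x29 x2=0xc7 x3=0x4d x4=0xdc  N=1 Z=0
after  1: x0=0xcb x1=0x29 x2=0xf4 x3=0x4d x4=0xdc  N=1 Z=0
after  2: x0=0xcb x1=0x29 x2=0xf4 x3=0x4d x4=0xcb  N=1 Z=0
after  3: x0=0xcb x1=0x29 x2=0xf4 x3=0xff x4=0xcb  N=1 Z=0
after  4: x0=0xcb x1=0x96 x2=0xf4 x3=0xff x4=0xcb  N=1 Z=0
after  5: x0=0xcb x1=0x96 x2=0xf4 x3=0xff x4=0x00  N=0 Z=1
after  6: x0=0xcb x1=0x96 x2=0xf4 x3=0xff x4=0xff  N=0 Z=1
-- IRQ taken; context saved, return-PC = 7 --

SAVED = 0x96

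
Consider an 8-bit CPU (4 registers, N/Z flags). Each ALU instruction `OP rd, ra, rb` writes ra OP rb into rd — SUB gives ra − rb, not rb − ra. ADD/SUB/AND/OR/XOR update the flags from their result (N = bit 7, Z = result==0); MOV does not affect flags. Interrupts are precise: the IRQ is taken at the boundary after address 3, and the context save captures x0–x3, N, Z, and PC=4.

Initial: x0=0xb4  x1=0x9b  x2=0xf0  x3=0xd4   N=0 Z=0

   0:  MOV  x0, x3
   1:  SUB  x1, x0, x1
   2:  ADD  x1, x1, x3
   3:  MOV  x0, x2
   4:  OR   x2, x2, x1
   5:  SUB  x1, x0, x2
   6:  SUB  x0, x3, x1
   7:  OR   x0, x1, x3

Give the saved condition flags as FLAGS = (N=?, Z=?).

FLAGS = (N=0, Z=0)

after  0: x0=0xd4 x1=0x9b x2=0xf0 x3=0xd4  N=0 Z=0
after  1: x0=0xd4 x1=0x39 x2=0xf0 x3=0xd4  N=0 Z=0
after  2: x0=0xd4 x1=0x0d x2=0xf0 x3=0xd4  N=0 Z=0
after  3: x0=0xf0 x1=0x0d x2=0xf0 x3=0xd4  N=0 Z=0
-- IRQ taken; context saved, return-PC = 4 --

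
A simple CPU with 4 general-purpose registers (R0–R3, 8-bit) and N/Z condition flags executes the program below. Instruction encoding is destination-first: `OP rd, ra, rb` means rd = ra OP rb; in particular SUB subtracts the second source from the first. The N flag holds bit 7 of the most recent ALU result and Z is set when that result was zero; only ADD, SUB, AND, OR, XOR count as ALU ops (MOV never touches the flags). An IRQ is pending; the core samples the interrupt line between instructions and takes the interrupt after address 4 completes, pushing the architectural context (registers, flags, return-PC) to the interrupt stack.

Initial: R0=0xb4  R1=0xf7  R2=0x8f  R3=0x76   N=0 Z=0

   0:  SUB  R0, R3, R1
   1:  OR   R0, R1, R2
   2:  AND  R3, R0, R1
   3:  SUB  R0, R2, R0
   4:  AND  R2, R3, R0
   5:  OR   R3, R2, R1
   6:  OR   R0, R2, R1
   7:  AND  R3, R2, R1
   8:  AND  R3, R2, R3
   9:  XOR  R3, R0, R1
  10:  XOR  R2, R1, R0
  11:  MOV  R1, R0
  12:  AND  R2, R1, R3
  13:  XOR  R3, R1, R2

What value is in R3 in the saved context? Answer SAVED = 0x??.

after  0: R0=0x7f R1=0xf7 R2=0x8f R3=0x76  N=0 Z=0
after  1: R0=0xff R1=0xf7 R2=0x8f R3=0x76  N=1 Z=0
after  2: R0=0xff R1=0xf7 R2=0x8f R3=0xf7  N=1 Z=0
after  3: R0=0x90 R1=0xf7 R2=0x8f R3=0xf7  N=1 Z=0
after  4: R0=0x90 R1=0xf7 R2=0x90 R3=0xf7  N=1 Z=0
-- IRQ taken; context saved, return-PC = 5 --

SAVED = 0xf7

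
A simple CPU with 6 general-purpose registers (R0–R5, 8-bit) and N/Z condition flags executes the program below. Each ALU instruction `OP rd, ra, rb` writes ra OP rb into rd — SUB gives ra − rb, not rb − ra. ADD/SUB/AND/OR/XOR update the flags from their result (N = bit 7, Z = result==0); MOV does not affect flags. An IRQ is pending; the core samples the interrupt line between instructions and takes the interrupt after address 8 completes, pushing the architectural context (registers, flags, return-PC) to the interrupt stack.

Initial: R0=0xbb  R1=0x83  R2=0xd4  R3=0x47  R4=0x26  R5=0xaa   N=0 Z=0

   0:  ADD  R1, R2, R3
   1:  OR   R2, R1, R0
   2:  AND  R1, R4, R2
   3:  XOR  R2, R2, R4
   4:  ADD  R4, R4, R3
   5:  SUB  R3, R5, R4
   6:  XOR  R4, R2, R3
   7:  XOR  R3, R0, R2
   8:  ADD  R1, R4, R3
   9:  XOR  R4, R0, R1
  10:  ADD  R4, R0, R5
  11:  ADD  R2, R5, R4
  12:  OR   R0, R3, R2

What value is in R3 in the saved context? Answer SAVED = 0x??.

after  0: R0=0xbb R1=0x1b R2=0xd4 R3=0x47 R4=0x26 R5=0xaa  N=0 Z=0
after  1: R0=0xbb R1=0x1b R2=0xbb R3=0x47 R4=0x26 R5=0xaa  N=1 Z=0
after  2: R0=0xbb R1=0x22 R2=0xbb R3=0x47 R4=0x26 R5=0xaa  N=0 Z=0
after  3: R0=0xbb R1=0x22 R2=0x9d R3=0x47 R4=0x26 R5=0xaa  N=1 Z=0
after  4: R0=0xbb R1=0x22 R2=0x9d R3=0x47 R4=0x6d R5=0xaa  N=0 Z=0
after  5: R0=0xbb R1=0x22 R2=0x9d R3=0x3d R4=0x6d R5=0xaa  N=0 Z=0
after  6: R0=0xbb R1=0x22 R2=0x9d R3=0x3d R4=0xa0 R5=0xaa  N=1 Z=0
after  7: R0=0xbb R1=0x22 R2=0x9d R3=0x26 R4=0xa0 R5=0xaa  N=0 Z=0
after  8: R0=0xbb R1=0xc6 R2=0x9d R3=0x26 R4=0xa0 R5=0xaa  N=1 Z=0
-- IRQ taken; context saved, return-PC = 9 --

SAVED = 0x26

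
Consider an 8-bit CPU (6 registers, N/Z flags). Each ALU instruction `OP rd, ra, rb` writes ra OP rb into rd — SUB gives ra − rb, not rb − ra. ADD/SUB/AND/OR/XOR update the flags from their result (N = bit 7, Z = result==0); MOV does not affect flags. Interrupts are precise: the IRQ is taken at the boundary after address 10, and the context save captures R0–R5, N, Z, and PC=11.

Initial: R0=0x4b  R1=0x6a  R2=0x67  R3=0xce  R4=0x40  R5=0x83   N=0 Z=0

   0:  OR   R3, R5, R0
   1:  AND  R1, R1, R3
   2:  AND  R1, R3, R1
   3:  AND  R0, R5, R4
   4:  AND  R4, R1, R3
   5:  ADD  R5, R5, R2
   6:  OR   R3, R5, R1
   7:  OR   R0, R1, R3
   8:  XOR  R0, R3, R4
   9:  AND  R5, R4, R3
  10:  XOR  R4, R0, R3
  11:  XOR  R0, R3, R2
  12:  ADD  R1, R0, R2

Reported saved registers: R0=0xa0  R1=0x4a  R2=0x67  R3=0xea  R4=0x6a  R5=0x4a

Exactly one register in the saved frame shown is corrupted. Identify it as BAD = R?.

after  0: R0=0x4b R1=0x6a R2=0x67 R3=0xcb R4=0x40 R5=0x83  N=1 Z=0
after  1: R0=0x4b R1=0x4a R2=0x67 R3=0xcb R4=0x40 R5=0x83  N=0 Z=0
after  2: R0=0x4b R1=0x4a R2=0x67 R3=0xcb R4=0x40 R5=0x83  N=0 Z=0
after  3: R0=0x00 R1=0x4a R2=0x67 R3=0xcb R4=0x40 R5=0x83  N=0 Z=1
after  4: R0=0x00 R1=0x4a R2=0x67 R3=0xcb R4=0x4a R5=0x83  N=0 Z=0
after  5: R0=0x00 R1=0x4a R2=0x67 R3=0xcb R4=0x4a R5=0xea  N=1 Z=0
after  6: R0=0x00 R1=0x4a R2=0x67 R3=0xea R4=0x4a R5=0xea  N=1 Z=0
after  7: R0=0xea R1=0x4a R2=0x67 R3=0xea R4=0x4a R5=0xea  N=1 Z=0
after  8: R0=0xa0 R1=0x4a R2=0x67 R3=0xea R4=0x4a R5=0xea  N=1 Z=0
after  9: R0=0xa0 R1=0x4a R2=0x67 R3=0xea R4=0x4a R5=0x4a  N=0 Z=0
after 10: R0=0xa0 R1=0x4a R2=0x67 R3=0xea R4=0x4a R5=0x4a  N=0 Z=0
-- IRQ taken; context saved, return-PC = 11 --
mismatch: R4: reported 0x6a vs actual 0x4a

BAD = R4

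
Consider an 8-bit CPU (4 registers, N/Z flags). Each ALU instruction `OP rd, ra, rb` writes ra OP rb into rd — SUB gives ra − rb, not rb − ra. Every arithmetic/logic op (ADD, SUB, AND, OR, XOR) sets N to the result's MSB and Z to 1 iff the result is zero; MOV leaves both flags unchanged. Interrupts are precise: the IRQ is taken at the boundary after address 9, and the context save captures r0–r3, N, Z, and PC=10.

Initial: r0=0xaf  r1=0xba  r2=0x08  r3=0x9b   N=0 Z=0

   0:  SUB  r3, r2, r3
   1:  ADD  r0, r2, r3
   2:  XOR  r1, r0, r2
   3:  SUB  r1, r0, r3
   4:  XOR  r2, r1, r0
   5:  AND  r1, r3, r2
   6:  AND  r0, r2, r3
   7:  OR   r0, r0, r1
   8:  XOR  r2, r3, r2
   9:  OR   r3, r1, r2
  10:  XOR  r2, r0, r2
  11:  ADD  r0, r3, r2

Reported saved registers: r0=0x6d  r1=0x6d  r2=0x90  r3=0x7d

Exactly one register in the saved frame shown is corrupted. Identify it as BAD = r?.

BAD = r2

after  0: r0=0xaf r1=0xba r2=0x08 r3=0x6d  N=0 Z=0
after  1: r0=0x75 r1=0xba r2=0x08 r3=0x6d  N=0 Z=0
after  2: r0=0x75 r1=0x7d r2=0x08 r3=0x6d  N=0 Z=0
after  3: r0=0x75 r1=0x08 r2=0x08 r3=0x6d  N=0 Z=0
after  4: r0=0x75 r1=0x08 r2=0x7d r3=0x6d  N=0 Z=0
after  5: r0=0x75 r1=0x6d r2=0x7d r3=0x6d  N=0 Z=0
after  6: r0=0x6d r1=0x6d r2=0x7d r3=0x6d  N=0 Z=0
after  7: r0=0x6d r1=0x6d r2=0x7d r3=0x6d  N=0 Z=0
after  8: r0=0x6d r1=0x6d r2=0x10 r3=0x6d  N=0 Z=0
after  9: r0=0x6d r1=0x6d r2=0x10 r3=0x7d  N=0 Z=0
-- IRQ taken; context saved, return-PC = 10 --
mismatch: r2: reported 0x90 vs actual 0x10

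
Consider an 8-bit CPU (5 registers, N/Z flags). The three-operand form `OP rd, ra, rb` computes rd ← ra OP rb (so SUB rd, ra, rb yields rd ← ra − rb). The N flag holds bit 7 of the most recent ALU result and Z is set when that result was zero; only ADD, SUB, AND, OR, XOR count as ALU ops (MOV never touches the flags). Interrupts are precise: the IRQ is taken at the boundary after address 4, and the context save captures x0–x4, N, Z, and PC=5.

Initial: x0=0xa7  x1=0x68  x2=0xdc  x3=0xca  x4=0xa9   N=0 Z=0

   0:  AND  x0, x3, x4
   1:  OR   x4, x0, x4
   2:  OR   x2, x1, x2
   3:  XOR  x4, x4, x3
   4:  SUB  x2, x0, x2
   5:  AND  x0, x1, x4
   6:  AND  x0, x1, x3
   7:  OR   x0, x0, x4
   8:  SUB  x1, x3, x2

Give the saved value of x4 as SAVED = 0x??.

after  0: x0=0x88 x1=0x68 x2=0xdc x3=0xca x4=0xa9  N=1 Z=0
after  1: x0=0x88 x1=0x68 x2=0xdc x3=0xca x4=0xa9  N=1 Z=0
after  2: x0=0x88 x1=0x68 x2=0xfc x3=0xca x4=0xa9  N=1 Z=0
after  3: x0=0x88 x1=0x68 x2=0xfc x3=0xca x4=0x63  N=0 Z=0
after  4: x0=0x88 x1=0x68 x2=0x8c x3=0xca x4=0x63  N=1 Z=0
-- IRQ taken; context saved, return-PC = 5 --

SAVED = 0x63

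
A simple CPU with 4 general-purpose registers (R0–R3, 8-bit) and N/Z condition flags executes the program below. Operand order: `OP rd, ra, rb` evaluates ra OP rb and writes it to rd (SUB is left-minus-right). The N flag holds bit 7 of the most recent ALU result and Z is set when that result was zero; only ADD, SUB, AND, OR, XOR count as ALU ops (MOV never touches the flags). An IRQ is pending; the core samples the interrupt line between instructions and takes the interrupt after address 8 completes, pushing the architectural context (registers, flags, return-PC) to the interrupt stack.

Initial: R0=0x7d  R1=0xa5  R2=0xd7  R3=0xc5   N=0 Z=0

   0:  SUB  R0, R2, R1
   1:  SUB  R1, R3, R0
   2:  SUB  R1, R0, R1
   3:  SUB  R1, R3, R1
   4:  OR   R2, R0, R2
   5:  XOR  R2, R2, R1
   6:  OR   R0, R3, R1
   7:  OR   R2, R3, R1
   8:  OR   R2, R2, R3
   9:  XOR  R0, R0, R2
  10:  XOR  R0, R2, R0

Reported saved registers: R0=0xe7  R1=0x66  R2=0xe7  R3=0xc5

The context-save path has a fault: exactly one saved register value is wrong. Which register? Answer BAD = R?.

BAD = R1

after  0: R0=0x32 R1=0xa5 R2=0xd7 R3=0xc5  N=0 Z=0
after  1: R0=0x32 R1=0x93 R2=0xd7 R3=0xc5  N=1 Z=0
after  2: R0=0x32 R1=0x9f R2=0xd7 R3=0xc5  N=1 Z=0
after  3: R0=0x32 R1=0x26 R2=0xd7 R3=0xc5  N=0 Z=0
after  4: R0=0x32 R1=0x26 R2=0xf7 R3=0xc5  N=1 Z=0
after  5: R0=0x32 R1=0x26 R2=0xd1 R3=0xc5  N=1 Z=0
after  6: R0=0xe7 R1=0x26 R2=0xd1 R3=0xc5  N=1 Z=0
after  7: R0=0xe7 R1=0x26 R2=0xe7 R3=0xc5  N=1 Z=0
after  8: R0=0xe7 R1=0x26 R2=0xe7 R3=0xc5  N=1 Z=0
-- IRQ taken; context saved, return-PC = 9 --
mismatch: R1: reported 0x66 vs actual 0x26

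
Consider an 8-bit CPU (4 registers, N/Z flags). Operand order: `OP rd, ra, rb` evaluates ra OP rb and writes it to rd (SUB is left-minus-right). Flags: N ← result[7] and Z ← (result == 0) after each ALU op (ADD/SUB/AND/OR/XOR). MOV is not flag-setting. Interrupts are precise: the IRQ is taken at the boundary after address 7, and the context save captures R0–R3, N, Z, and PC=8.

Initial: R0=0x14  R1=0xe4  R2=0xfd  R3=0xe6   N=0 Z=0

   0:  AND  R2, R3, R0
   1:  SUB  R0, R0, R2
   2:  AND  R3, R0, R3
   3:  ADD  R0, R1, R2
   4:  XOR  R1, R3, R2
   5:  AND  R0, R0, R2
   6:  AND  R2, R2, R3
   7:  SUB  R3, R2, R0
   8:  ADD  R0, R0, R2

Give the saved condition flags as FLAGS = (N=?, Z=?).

after  0: R0=0x14 R1=0xe4 R2=0x04 R3=0xe6  N=0 Z=0
after  1: R0=0x10 R1=0xe4 R2=0x04 R3=0xe6  N=0 Z=0
after  2: R0=0x10 R1=0xe4 R2=0x04 R3=0x00  N=0 Z=1
after  3: R0=0xe8 R1=0xe4 R2=0x04 R3=0x00  N=1 Z=0
after  4: R0=0xe8 R1=0x04 R2=0x04 R3=0x00  N=0 Z=0
after  5: R0=0x00 R1=0x04 R2=0x04 R3=0x00  N=0 Z=1
after  6: R0=0x00 R1=0x04 R2=0x00 R3=0x00  N=0 Z=1
after  7: R0=0x00 R1=0x04 R2=0x00 R3=0x00  N=0 Z=1
-- IRQ taken; context saved, return-PC = 8 --

FLAGS = (N=0, Z=1)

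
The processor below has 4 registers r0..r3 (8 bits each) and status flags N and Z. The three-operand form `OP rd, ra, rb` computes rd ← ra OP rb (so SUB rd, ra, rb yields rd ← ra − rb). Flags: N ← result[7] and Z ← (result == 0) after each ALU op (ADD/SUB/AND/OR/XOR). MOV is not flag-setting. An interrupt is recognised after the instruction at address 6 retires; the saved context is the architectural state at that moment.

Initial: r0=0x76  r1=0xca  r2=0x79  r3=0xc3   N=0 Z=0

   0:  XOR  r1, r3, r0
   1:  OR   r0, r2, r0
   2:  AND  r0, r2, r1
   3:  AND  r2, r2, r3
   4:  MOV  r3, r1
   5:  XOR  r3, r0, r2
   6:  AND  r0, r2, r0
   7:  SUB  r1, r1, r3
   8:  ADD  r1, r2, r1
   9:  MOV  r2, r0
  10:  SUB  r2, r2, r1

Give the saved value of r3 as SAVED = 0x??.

SAVED = 0x70

after  0: r0=0x76 r1=0xb5 r2=0x79 r3=0xc3  N=1 Z=0
after  1: r0=0x7f r1=0xb5 r2=0x79 r3=0xc3  N=0 Z=0
after  2: r0=0x31 r1=0xb5 r2=0x79 r3=0xc3  N=0 Z=0
after  3: r0=0x31 r1=0xb5 r2=0x41 r3=0xc3  N=0 Z=0
after  4: r0=0x31 r1=0xb5 r2=0x41 r3=0xb5  N=0 Z=0
after  5: r0=0x31 r1=0xb5 r2=0x41 r3=0x70  N=0 Z=0
after  6: r0=0x01 r1=0xb5 r2=0x41 r3=0x70  N=0 Z=0
-- IRQ taken; context saved, return-PC = 7 --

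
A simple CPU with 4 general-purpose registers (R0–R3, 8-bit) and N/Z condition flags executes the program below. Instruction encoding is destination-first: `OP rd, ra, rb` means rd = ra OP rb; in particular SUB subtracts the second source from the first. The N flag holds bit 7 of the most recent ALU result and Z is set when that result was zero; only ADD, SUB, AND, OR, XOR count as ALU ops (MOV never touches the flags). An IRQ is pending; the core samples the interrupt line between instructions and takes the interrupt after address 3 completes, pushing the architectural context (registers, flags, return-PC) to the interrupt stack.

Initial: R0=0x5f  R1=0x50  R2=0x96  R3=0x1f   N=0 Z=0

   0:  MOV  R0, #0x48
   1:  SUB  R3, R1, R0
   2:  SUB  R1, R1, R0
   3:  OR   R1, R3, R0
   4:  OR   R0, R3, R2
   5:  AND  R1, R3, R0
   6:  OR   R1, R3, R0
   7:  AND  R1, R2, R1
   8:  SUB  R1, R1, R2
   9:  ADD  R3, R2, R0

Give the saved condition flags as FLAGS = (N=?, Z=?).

after  0: R0=0x48 R1=0x50 R2=0x96 R3=0x1f  N=0 Z=0
after  1: R0=0x48 R1=0x50 R2=0x96 R3=0x08  N=0 Z=0
after  2: R0=0x48 R1=0x08 R2=0x96 R3=0x08  N=0 Z=0
after  3: R0=0x48 R1=0x48 R2=0x96 R3=0x08  N=0 Z=0
-- IRQ taken; context saved, return-PC = 4 --

FLAGS = (N=0, Z=0)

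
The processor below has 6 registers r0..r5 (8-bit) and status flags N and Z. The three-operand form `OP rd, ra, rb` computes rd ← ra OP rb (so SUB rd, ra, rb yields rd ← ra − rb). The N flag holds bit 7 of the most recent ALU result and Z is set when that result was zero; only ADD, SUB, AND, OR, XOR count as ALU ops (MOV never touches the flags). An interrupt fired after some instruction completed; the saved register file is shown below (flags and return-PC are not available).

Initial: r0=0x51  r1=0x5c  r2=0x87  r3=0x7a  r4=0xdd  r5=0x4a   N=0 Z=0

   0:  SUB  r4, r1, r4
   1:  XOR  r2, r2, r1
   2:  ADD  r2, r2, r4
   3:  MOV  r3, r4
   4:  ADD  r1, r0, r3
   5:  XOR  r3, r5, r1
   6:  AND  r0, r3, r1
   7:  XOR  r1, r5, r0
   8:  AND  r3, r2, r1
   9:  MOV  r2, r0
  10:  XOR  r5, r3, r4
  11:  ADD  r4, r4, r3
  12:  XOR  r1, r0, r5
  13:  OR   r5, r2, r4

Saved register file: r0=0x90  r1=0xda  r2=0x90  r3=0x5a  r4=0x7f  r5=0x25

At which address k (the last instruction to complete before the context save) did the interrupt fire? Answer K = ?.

after  0: r0=0x51 r1=0x5c r2=0x87 r3=0x7a r4=0x7f r5=0x4a  N=0 Z=0
after  1: r0=0x51 r1=0x5c r2=0xdb r3=0x7a r4=0x7f r5=0x4a  N=1 Z=0
after  2: r0=0x51 r1=0x5c r2=0x5a r3=0x7a r4=0x7f r5=0x4a  N=0 Z=0
after  3: r0=0x51 r1=0x5c r2=0x5a r3=0x7f r4=0x7f r5=0x4a  N=0 Z=0
after  4: r0=0x51 r1=0xd0 r2=0x5a r3=0x7f r4=0x7f r5=0x4a  N=1 Z=0
after  5: r0=0x51 r1=0xd0 r2=0x5a r3=0x9a r4=0x7f r5=0x4a  N=1 Z=0
after  6: r0=0x90 r1=0xd0 r2=0x5a r3=0x9a r4=0x7f r5=0x4a  N=1 Z=0
after  7: r0=0x90 r1=0xda r2=0x5a r3=0x9a r4=0x7f r5=0x4a  N=1 Z=0
after  8: r0=0x90 r1=0xda r2=0x5a r3=0x5a r4=0x7f r5=0x4a  N=0 Z=0
after  9: r0=0x90 r1=0xda r2=0x90 r3=0x5a r4=0x7f r5=0x4a  N=0 Z=0
after 10: r0=0x90 r1=0xda r2=0x90 r3=0x5a r4=0x7f r5=0x25  N=0 Z=0
-- IRQ taken; context saved, return-PC = 11 --

K = 10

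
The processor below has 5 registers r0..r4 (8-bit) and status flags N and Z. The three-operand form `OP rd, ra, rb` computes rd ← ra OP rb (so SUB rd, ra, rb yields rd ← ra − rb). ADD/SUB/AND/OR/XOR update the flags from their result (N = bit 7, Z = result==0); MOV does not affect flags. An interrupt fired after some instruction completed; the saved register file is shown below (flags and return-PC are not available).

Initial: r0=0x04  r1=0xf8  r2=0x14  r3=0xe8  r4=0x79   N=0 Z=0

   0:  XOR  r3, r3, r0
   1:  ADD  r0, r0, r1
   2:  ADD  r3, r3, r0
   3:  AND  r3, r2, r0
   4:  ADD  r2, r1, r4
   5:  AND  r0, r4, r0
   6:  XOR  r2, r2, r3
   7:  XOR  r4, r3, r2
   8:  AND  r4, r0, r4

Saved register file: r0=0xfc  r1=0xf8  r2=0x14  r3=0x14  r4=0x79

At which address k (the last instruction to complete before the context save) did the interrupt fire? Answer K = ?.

after  0: r0=0x04 r1=0xf8 r2=0x14 r3=0xec r4=0x79  N=1 Z=0
after  1: r0=0xfc r1=0xf8 r2=0x14 r3=0xec r4=0x79  N=1 Z=0
after  2: r0=0xfc r1=0xf8 r2=0x14 r3=0xe8 r4=0x79  N=1 Z=0
after  3: r0=0xfc r1=0xf8 r2=0x14 r3=0x14 r4=0x79  N=0 Z=0
-- IRQ taken; context saved, return-PC = 4 --

K = 3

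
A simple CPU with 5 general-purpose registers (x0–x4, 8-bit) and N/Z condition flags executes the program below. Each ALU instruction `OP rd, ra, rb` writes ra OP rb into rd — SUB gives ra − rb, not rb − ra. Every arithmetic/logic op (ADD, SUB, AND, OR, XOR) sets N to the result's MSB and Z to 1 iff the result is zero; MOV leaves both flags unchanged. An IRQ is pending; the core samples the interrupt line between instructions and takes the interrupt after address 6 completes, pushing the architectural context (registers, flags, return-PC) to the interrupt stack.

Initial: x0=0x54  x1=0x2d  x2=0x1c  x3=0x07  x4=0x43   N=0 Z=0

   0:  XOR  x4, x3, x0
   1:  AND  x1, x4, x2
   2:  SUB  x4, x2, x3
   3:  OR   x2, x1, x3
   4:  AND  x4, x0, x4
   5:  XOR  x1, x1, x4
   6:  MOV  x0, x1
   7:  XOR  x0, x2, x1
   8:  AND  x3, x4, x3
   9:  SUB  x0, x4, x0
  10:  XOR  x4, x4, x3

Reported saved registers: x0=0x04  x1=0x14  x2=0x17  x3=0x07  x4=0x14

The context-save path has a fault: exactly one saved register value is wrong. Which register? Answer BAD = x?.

after  0: x0=0x54 x1=0x2d x2=0x1c x3=0x07 x4=0x53  N=0 Z=0
after  1: x0=0x54 x1=0x10 x2=0x1c x3=0x07 x4=0x53  N=0 Z=0
after  2: x0=0x54 x1=0x10 x2=0x1c x3=0x07 x4=0x15  N=0 Z=0
after  3: x0=0x54 x1=0x10 x2=0x17 x3=0x07 x4=0x15  N=0 Z=0
after  4: x0=0x54 x1=0x10 x2=0x17 x3=0x07 x4=0x14  N=0 Z=0
after  5: x0=0x54 x1=0x04 x2=0x17 x3=0x07 x4=0x14  N=0 Z=0
after  6: x0=0x04 x1=0x04 x2=0x17 x3=0x07 x4=0x14  N=0 Z=0
-- IRQ taken; context saved, return-PC = 7 --
mismatch: x1: reported 0x14 vs actual 0x04

BAD = x1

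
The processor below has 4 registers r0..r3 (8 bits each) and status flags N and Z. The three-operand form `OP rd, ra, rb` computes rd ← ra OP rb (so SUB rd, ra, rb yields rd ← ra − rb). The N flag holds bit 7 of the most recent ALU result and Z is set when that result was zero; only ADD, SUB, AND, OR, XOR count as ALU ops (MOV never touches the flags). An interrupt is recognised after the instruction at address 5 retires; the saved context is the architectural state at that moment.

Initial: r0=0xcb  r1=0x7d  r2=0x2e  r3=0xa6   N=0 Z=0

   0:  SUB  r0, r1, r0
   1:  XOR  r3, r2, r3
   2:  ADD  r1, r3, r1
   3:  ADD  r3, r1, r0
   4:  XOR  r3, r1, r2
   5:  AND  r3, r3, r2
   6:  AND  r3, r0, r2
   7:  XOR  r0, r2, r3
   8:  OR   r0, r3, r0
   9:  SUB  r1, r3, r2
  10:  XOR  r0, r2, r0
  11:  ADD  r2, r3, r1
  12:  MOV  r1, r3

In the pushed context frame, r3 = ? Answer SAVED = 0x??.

SAVED = 0x2a

after  0: r0=0xb2 r1=0x7d r2=0x2e r3=0xa6  N=1 Z=0
after  1: r0=0xb2 r1=0x7d r2=0x2e r3=0x88  N=1 Z=0
after  2: r0=0xb2 r1=0x05 r2=0x2e r3=0x88  N=0 Z=0
after  3: r0=0xb2 r1=0x05 r2=0x2e r3=0xb7  N=1 Z=0
after  4: r0=0xb2 r1=0x05 r2=0x2e r3=0x2b  N=0 Z=0
after  5: r0=0xb2 r1=0x05 r2=0x2e r3=0x2a  N=0 Z=0
-- IRQ taken; context saved, return-PC = 6 --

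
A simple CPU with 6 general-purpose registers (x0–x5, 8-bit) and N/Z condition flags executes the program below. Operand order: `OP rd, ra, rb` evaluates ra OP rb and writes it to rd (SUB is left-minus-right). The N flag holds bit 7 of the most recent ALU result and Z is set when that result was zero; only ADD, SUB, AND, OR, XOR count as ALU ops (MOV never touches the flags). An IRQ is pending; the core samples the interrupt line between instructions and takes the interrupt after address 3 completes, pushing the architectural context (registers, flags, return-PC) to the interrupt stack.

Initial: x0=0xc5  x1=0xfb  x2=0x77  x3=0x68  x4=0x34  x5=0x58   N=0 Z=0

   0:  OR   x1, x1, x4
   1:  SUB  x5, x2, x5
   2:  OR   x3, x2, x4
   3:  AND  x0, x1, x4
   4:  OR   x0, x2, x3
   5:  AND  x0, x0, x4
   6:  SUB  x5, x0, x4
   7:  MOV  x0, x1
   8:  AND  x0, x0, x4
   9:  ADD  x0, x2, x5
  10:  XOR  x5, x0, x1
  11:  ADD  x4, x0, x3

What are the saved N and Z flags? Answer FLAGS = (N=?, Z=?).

FLAGS = (N=0, Z=0)

after  0: x0=0xc5 x1=0xff x2=0x77 x3=0x68 x4=0x34 x5=0x58  N=1 Z=0
after  1: x0=0xc5 x1=0xff x2=0x77 x3=0x68 x4=0x34 x5=0x1f  N=0 Z=0
after  2: x0=0xc5 x1=0xff x2=0x77 x3=0x77 x4=0x34 x5=0x1f  N=0 Z=0
after  3: x0=0x34 x1=0xff x2=0x77 x3=0x77 x4=0x34 x5=0x1f  N=0 Z=0
-- IRQ taken; context saved, return-PC = 4 --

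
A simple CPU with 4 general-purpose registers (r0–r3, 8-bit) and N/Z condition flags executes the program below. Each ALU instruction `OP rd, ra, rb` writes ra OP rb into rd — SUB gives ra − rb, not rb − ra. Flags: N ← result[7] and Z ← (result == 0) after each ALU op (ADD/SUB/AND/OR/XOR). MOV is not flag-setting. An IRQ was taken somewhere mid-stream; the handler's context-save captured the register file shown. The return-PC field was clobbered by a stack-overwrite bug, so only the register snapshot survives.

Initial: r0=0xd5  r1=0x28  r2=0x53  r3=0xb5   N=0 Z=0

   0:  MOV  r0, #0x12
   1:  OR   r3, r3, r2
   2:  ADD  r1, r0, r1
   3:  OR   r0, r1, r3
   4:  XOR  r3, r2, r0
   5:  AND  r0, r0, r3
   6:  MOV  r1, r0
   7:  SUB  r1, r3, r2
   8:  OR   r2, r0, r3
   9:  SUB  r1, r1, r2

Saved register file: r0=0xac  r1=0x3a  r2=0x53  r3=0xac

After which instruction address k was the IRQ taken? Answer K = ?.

K = 5

after  0: r0=0x12 r1=0x28 r2=0x53 r3=0xb5  N=0 Z=0
after  1: r0=0x12 r1=0x28 r2=0x53 r3=0xf7  N=1 Z=0
after  2: r0=0x12 r1=0x3a r2=0x53 r3=0xf7  N=0 Z=0
after  3: r0=0xff r1=0x3a r2=0x53 r3=0xf7  N=1 Z=0
after  4: r0=0xff r1=0x3a r2=0x53 r3=0xac  N=1 Z=0
after  5: r0=0xac r1=0x3a r2=0x53 r3=0xac  N=1 Z=0
-- IRQ taken; context saved, return-PC = 6 --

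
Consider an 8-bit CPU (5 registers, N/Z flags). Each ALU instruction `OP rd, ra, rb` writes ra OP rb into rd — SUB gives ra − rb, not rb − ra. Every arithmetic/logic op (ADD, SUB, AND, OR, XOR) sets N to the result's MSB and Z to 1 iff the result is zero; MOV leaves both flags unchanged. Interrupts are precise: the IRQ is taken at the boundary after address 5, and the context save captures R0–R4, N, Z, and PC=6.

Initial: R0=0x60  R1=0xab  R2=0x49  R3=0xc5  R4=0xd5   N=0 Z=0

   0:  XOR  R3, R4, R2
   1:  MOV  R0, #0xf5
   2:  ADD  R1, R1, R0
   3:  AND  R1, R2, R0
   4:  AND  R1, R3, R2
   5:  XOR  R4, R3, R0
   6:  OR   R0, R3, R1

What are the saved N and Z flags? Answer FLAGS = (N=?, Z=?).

after  0: R0=0x60 R1=0xab R2=0x49 R3=0x9c R4=0xd5  N=1 Z=0
after  1: R0=0xf5 R1=0xab R2=0x49 R3=0x9c R4=0xd5  N=1 Z=0
after  2: R0=0xf5 R1=0xa0 R2=0x49 R3=0x9c R4=0xd5  N=1 Z=0
after  3: R0=0xf5 R1=0x41 R2=0x49 R3=0x9c R4=0xd5  N=0 Z=0
after  4: R0=0xf5 R1=0x08 R2=0x49 R3=0x9c R4=0xd5  N=0 Z=0
after  5: R0=0xf5 R1=0x08 R2=0x49 R3=0x9c R4=0x69  N=0 Z=0
-- IRQ taken; context saved, return-PC = 6 --

FLAGS = (N=0, Z=0)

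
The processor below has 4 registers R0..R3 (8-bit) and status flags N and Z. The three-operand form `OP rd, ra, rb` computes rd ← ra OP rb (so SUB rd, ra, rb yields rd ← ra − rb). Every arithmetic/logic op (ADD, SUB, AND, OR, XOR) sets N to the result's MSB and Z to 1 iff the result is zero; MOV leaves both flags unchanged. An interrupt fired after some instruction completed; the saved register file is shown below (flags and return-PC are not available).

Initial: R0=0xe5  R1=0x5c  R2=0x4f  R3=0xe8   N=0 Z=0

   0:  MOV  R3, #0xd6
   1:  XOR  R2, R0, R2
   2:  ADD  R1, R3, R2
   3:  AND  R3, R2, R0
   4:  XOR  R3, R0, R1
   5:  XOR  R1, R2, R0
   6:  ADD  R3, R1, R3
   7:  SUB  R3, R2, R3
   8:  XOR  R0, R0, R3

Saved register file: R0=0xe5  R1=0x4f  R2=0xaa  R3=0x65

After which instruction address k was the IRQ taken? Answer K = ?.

K = 5

after  0: R0=0xe5 R1=0x5c R2=0x4f R3=0xd6  N=0 Z=0
after  1: R0=0xe5 R1=0x5c R2=0xaa R3=0xd6  N=1 Z=0
after  2: R0=0xe5 R1=0x80 R2=0xaa R3=0xd6  N=1 Z=0
after  3: R0=0xe5 R1=0x80 R2=0xaa R3=0xa0  N=1 Z=0
after  4: R0=0xe5 R1=0x80 R2=0xaa R3=0x65  N=0 Z=0
after  5: R0=0xe5 R1=0x4f R2=0xaa R3=0x65  N=0 Z=0
-- IRQ taken; context saved, return-PC = 6 --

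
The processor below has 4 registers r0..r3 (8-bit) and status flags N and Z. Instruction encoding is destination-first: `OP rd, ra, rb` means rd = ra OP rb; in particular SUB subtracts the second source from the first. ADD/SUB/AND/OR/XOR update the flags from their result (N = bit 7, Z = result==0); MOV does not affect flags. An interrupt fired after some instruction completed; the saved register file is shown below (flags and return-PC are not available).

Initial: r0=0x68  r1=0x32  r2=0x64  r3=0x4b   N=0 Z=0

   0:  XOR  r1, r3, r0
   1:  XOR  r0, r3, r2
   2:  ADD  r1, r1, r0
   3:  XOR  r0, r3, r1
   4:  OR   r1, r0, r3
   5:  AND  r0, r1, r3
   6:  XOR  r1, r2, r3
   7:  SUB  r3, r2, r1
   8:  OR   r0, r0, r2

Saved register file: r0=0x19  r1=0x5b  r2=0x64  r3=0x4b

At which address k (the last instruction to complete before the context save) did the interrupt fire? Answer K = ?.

after  0: r0=0x68 r1=0x23 r2=0x64 r3=0x4b  N=0 Z=0
after  1: r0=0x2f r1=0x23 r2=0x64 r3=0x4b  N=0 Z=0
after  2: r0=0x2f r1=0x52 r2=0x64 r3=0x4b  N=0 Z=0
after  3: r0=0x19 r1=0x52 r2=0x64 r3=0x4b  N=0 Z=0
after  4: r0=0x19 r1=0x5b r2=0x64 r3=0x4b  N=0 Z=0
-- IRQ taken; context saved, return-PC = 5 --

K = 4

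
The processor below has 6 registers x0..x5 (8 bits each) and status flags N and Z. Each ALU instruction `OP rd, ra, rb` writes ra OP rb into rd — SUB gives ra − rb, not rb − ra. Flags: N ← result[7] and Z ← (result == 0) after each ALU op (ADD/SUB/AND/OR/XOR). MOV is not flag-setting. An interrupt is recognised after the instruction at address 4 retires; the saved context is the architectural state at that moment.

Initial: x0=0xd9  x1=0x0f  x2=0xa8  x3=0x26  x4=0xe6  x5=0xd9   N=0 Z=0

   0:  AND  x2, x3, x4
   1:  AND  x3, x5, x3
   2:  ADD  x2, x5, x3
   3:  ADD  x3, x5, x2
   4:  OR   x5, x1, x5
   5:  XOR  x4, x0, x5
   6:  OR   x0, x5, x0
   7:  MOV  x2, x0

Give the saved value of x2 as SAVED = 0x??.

SAVED = 0xd9

after  0: x0=0xd9 x1=0x0f x2=0x26 x3=0x26 x4=0xe6 x5=0xd9  N=0 Z=0
after  1: x0=0xd9 x1=0x0f x2=0x26 x3=0x00 x4=0xe6 x5=0xd9  N=0 Z=1
after  2: x0=0xd9 x1=0x0f x2=0xd9 x3=0x00 x4=0xe6 x5=0xd9  N=1 Z=0
after  3: x0=0xd9 x1=0x0f x2=0xd9 x3=0xb2 x4=0xe6 x5=0xd9  N=1 Z=0
after  4: x0=0xd9 x1=0x0f x2=0xd9 x3=0xb2 x4=0xe6 x5=0xdf  N=1 Z=0
-- IRQ taken; context saved, return-PC = 5 --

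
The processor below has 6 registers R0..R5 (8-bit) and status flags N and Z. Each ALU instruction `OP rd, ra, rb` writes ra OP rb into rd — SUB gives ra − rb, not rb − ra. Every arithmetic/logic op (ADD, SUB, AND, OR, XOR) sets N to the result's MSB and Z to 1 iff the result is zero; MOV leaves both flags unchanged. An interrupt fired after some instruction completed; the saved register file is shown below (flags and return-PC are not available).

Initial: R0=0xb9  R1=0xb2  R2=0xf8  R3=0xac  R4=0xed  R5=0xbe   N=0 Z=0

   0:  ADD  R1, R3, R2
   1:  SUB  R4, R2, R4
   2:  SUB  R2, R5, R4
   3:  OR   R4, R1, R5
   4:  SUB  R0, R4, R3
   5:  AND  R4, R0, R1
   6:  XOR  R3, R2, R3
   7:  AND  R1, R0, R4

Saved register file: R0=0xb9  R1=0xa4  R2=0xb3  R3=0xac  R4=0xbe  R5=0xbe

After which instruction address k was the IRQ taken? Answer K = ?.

K = 3

after  0: R0=0xb9 R1=0xa4 R2=0xf8 R3=0xac R4=0xed R5=0xbe  N=1 Z=0
after  1: R0=0xb9 R1=0xa4 R2=0xf8 R3=0xac R4=0x0b R5=0xbe  N=0 Z=0
after  2: R0=0xb9 R1=0xa4 R2=0xb3 R3=0xac R4=0x0b R5=0xbe  N=1 Z=0
after  3: R0=0xb9 R1=0xa4 R2=0xb3 R3=0xac R4=0xbe R5=0xbe  N=1 Z=0
-- IRQ taken; context saved, return-PC = 4 --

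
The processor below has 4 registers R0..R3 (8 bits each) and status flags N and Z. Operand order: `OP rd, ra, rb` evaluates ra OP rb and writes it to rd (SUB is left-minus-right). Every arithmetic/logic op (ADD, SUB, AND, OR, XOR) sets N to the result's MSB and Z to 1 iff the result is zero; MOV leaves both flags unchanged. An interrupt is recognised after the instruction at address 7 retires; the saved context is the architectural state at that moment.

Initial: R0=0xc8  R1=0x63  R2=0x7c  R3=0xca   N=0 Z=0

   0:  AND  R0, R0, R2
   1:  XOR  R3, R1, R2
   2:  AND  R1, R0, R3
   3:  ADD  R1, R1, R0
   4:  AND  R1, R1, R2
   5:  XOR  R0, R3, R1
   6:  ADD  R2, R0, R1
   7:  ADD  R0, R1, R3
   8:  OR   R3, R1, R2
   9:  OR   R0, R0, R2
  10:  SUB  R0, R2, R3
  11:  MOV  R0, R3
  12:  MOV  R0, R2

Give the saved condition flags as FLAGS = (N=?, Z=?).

after  0: R0=0x48 R1=0x63 R2=0x7c R3=0xca  N=0 Z=0
after  1: R0=0x48 R1=0x63 R2=0x7c R3=0x1f  N=0 Z=0
after  2: R0=0x48 R1=0x08 R2=0x7c R3=0x1f  N=0 Z=0
after  3: R0=0x48 R1=0x50 R2=0x7c R3=0x1f  N=0 Z=0
after  4: R0=0x48 R1=0x50 R2=0x7c R3=0x1f  N=0 Z=0
after  5: R0=0x4f R1=0x50 R2=0x7c R3=0x1f  N=0 Z=0
after  6: R0=0x4f R1=0x50 R2=0x9f R3=0x1f  N=1 Z=0
after  7: R0=0x6f R1=0x50 R2=0x9f R3=0x1f  N=0 Z=0
-- IRQ taken; context saved, return-PC = 8 --

FLAGS = (N=0, Z=0)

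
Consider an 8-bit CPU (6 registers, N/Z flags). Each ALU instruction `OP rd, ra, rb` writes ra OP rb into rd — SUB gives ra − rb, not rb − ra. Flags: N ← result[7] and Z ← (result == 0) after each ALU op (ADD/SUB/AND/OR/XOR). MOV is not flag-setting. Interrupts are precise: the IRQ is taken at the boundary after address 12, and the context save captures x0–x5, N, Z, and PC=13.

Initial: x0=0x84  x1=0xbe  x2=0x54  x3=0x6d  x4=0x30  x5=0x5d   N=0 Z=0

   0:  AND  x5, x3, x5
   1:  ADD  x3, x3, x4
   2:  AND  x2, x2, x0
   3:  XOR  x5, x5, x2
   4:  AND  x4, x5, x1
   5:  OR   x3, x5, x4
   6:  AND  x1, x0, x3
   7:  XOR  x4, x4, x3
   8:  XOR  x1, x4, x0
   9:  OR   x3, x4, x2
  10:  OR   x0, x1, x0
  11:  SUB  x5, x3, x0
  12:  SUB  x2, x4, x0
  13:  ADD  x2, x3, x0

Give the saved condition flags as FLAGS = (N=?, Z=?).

after  0: x0=0x84 x1=0xbe x2=0x54 x3=0x6d x4=0x30 x5=0x4d  N=0 Z=0
after  1: x0=0x84 x1=0xbe x2=0x54 x3=0x9d x4=0x30 x5=0x4d  N=1 Z=0
after  2: x0=0x84 x1=0xbe x2=0x04 x3=0x9d x4=0x30 x5=0x4d  N=0 Z=0
after  3: x0=0x84 x1=0xbe x2=0x04 x3=0x9d x4=0x30 x5=0x49  N=0 Z=0
after  4: x0=0x84 x1=0xbe x2=0x04 x3=0x9d x4=0x08 x5=0x49  N=0 Z=0
after  5: x0=0x84 x1=0xbe x2=0x04 x3=0x49 x4=0x08 x5=0x49  N=0 Z=0
after  6: x0=0x84 x1=0x00 x2=0x04 x3=0x49 x4=0x08 x5=0x49  N=0 Z=1
after  7: x0=0x84 x1=0x00 x2=0x04 x3=0x49 x4=0x41 x5=0x49  N=0 Z=0
after  8: x0=0x84 x1=0xc5 x2=0x04 x3=0x49 x4=0x41 x5=0x49  N=1 Z=0
after  9: x0=0x84 x1=0xc5 x2=0x04 x3=0x45 x4=0x41 x5=0x49  N=0 Z=0
after 10: x0=0xc5 x1=0xc5 x2=0x04 x3=0x45 x4=0x41 x5=0x49  N=1 Z=0
after 11: x0=0xc5 x1=0xc5 x2=0x04 x3=0x45 x4=0x41 x5=0x80  N=1 Z=0
after 12: x0=0xc5 x1=0xc5 x2=0x7c x3=0x45 x4=0x41 x5=0x80  N=0 Z=0
-- IRQ taken; context saved, return-PC = 13 --

FLAGS = (N=0, Z=0)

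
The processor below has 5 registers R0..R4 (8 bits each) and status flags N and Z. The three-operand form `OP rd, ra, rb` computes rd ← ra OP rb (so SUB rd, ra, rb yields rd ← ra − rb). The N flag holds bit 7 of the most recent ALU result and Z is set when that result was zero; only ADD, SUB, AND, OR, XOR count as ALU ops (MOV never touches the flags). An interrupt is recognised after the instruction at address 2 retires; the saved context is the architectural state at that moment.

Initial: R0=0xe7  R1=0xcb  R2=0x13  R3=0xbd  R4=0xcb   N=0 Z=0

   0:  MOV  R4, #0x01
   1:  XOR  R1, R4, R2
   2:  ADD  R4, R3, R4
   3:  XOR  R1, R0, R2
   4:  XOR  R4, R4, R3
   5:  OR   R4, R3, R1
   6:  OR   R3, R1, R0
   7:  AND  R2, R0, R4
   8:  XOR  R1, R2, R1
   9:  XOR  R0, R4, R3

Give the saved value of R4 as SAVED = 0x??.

after  0: R0=0xe7 R1=0xcb R2=0x13 R3=0xbd R4=0x01  N=0 Z=0
after  1: R0=0xe7 R1=0x12 R2=0x13 R3=0xbd R4=0x01  N=0 Z=0
after  2: R0=0xe7 R1=0x12 R2=0x13 R3=0xbd R4=0xbe  N=1 Z=0
-- IRQ taken; context saved, return-PC = 3 --

SAVED = 0xbe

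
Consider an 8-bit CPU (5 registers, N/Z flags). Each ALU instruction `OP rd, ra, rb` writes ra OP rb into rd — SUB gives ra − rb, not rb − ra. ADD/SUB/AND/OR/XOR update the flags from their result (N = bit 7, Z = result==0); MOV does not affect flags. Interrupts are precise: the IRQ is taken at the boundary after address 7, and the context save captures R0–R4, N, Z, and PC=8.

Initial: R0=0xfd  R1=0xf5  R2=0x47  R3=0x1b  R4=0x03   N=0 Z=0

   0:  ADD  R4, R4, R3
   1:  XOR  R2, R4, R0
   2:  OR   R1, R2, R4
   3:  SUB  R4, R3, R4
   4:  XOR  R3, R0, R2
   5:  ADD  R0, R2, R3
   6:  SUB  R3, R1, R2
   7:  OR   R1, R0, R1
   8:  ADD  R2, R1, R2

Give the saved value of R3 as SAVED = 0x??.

SAVED = 0x1c

after  0: R0=0xfd R1=0xf5 R2=0x47 R3=0x1b R4=0x1e  N=0 Z=0
after  1: R0=0xfd R1=0xf5 R2=0xe3 R3=0x1b R4=0x1e  N=1 Z=0
after  2: R0=0xfd R1=0xff R2=0xe3 R3=0x1b R4=0x1e  N=1 Z=0
after  3: R0=0xfd R1=0xff R2=0xe3 R3=0x1b R4=0xfd  N=1 Z=0
after  4: R0=0xfd R1=0xff R2=0xe3 R3=0x1e R4=0xfd  N=0 Z=0
after  5: R0=0x01 R1=0xff R2=0xe3 R3=0x1e R4=0xfd  N=0 Z=0
after  6: R0=0x01 R1=0xff R2=0xe3 R3=0x1c R4=0xfd  N=0 Z=0
after  7: R0=0x01 R1=0xff R2=0xe3 R3=0x1c R4=0xfd  N=1 Z=0
-- IRQ taken; context saved, return-PC = 8 --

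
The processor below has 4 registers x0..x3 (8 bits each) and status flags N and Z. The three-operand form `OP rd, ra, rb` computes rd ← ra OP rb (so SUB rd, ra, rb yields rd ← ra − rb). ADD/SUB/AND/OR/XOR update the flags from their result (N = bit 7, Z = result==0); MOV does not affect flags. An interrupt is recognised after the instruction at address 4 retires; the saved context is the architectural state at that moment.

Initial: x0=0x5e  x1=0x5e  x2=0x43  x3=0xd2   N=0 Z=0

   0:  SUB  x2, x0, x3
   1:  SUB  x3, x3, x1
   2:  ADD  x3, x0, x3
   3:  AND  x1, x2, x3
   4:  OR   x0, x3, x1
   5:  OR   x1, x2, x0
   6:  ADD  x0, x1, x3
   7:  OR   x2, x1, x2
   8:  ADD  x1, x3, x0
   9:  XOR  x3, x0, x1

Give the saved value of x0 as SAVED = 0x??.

SAVED = 0xd2

after  0: x0=0x5e x1=0x5e x2=0x8c x3=0xd2  N=1 Z=0
after  1: x0=0x5e x1=0x5e x2=0x8c x3=0x74  N=0 Z=0
after  2: x0=0x5e x1=0x5e x2=0x8c x3=0xd2  N=1 Z=0
after  3: x0=0x5e x1=0x80 x2=0x8c x3=0xd2  N=1 Z=0
after  4: x0=0xd2 x1=0x80 x2=0x8c x3=0xd2  N=1 Z=0
-- IRQ taken; context saved, return-PC = 5 --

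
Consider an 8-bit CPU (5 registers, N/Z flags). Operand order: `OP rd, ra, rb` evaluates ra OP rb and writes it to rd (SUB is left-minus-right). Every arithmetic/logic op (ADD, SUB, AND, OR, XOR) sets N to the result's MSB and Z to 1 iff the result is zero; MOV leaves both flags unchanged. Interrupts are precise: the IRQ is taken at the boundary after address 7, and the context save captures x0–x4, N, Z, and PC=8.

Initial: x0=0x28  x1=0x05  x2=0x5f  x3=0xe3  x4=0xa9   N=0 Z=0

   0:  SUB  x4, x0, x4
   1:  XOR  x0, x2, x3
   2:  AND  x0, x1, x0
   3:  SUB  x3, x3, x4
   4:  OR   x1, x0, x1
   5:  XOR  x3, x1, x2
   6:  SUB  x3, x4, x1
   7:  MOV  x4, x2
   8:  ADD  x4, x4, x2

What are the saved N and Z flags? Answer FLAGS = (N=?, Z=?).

after  0: x0=0x28 x1=0x05 x2=0x5f x3=0xe3 x4=0x7f  N=0 Z=0
after  1: x0=0xbc x1=0x05 x2=0x5f x3=0xe3 x4=0x7f  N=1 Z=0
after  2: x0=0x04 x1=0x05 x2=0x5f x3=0xe3 x4=0x7f  N=0 Z=0
after  3: x0=0x04 x1=0x05 x2=0x5f x3=0x64 x4=0x7f  N=0 Z=0
after  4: x0=0x04 x1=0x05 x2=0x5f x3=0x64 x4=0x7f  N=0 Z=0
after  5: x0=0x04 x1=0x05 x2=0x5f x3=0x5a x4=0x7f  N=0 Z=0
after  6: x0=0x04 x1=0x05 x2=0x5f x3=0x7a x4=0x7f  N=0 Z=0
after  7: x0=0x04 x1=0x05 x2=0x5f x3=0x7a x4=0x5f  N=0 Z=0
-- IRQ taken; context saved, return-PC = 8 --

FLAGS = (N=0, Z=0)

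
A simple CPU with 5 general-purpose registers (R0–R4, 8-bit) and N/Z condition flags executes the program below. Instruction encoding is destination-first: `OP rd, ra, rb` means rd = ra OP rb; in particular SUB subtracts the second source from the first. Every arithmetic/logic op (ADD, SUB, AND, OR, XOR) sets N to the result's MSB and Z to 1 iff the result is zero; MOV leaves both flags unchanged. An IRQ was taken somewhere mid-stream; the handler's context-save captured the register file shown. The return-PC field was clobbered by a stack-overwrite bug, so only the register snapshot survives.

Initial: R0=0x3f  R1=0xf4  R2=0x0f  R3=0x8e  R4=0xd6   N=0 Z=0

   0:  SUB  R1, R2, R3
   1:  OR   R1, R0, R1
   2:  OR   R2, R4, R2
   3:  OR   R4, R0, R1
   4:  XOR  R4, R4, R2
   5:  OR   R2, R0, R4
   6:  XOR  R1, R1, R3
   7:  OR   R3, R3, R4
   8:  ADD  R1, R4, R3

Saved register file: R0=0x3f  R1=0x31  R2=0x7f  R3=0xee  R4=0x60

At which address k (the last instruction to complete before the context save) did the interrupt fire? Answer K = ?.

K = 7

after  0: R0=0x3f R1=0x81 R2=0x0f R3=0x8e R4=0xd6  N=1 Z=0
after  1: R0=0x3f R1=0xbf R2=0x0f R3=0x8e R4=0xd6  N=1 Z=0
after  2: R0=0x3f R1=0xbf R2=0xdf R3=0x8e R4=0xd6  N=1 Z=0
after  3: R0=0x3f R1=0xbf R2=0xdf R3=0x8e R4=0xbf  N=1 Z=0
after  4: R0=0x3f R1=0xbf R2=0xdf R3=0x8e R4=0x60  N=0 Z=0
after  5: R0=0x3f R1=0xbf R2=0x7f R3=0x8e R4=0x60  N=0 Z=0
after  6: R0=0x3f R1=0x31 R2=0x7f R3=0x8e R4=0x60  N=0 Z=0
after  7: R0=0x3f R1=0x31 R2=0x7f R3=0xee R4=0x60  N=1 Z=0
-- IRQ taken; context saved, return-PC = 8 --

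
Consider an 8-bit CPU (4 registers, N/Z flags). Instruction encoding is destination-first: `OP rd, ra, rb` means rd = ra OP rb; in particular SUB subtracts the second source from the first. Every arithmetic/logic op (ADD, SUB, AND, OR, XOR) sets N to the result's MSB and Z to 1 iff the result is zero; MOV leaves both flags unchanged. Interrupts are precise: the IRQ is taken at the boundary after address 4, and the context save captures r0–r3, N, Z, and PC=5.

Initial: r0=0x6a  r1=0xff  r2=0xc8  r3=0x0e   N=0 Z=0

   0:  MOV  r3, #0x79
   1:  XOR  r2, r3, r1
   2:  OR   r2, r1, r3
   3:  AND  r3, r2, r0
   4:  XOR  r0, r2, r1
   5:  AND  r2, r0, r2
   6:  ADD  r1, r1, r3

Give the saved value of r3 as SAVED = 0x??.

after  0: r0=0x6a r1=0xff r2=0xc8 r3=0x79  N=0 Z=0
after  1: r0=0x6a r1=0xff r2=0x86 r3=0x79  N=1 Z=0
after  2: r0=0x6a r1=0xff r2=0xff r3=0x79  N=1 Z=0
after  3: r0=0x6a r1=0xff r2=0xff r3=0x6a  N=0 Z=0
after  4: r0=0x00 r1=0xff r2=0xff r3=0x6a  N=0 Z=1
-- IRQ taken; context saved, return-PC = 5 --

SAVED = 0x6a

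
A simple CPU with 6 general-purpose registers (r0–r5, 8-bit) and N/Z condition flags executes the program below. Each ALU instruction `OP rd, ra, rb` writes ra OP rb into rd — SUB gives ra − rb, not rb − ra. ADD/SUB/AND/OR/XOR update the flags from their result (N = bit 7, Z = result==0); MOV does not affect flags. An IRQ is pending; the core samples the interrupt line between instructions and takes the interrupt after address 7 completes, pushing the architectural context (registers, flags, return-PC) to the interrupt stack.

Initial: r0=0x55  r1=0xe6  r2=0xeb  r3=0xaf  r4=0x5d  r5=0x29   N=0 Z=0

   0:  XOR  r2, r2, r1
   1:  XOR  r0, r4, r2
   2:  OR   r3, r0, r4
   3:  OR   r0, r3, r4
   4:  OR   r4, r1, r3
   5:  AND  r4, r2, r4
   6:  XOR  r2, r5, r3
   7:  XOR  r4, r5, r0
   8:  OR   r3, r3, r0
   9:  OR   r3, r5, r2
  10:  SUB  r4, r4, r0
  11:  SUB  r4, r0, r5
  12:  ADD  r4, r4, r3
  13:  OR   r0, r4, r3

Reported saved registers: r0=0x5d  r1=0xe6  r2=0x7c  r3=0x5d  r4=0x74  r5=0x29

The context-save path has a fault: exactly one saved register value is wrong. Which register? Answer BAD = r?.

after  0: r0=0x55 r1=0xe6 r2=0x0d r3=0xaf r4=0x5d r5=0x29  N=0 Z=0
after  1: r0=0x50 r1=0xe6 r2=0x0d r3=0xaf r4=0x5d r5=0x29  N=0 Z=0
after  2: r0=0x50 r1=0xe6 r2=0x0d r3=0x5d r4=0x5d r5=0x29  N=0 Z=0
after  3: r0=0x5d r1=0xe6 r2=0x0d r3=0x5d r4=0x5d r5=0x29  N=0 Z=0
after  4: r0=0x5d r1=0xe6 r2=0x0d r3=0x5d r4=0xff r5=0x29  N=1 Z=0
after  5: r0=0x5d r1=0xe6 r2=0x0d r3=0x5d r4=0x0d r5=0x29  N=0 Z=0
after  6: r0=0x5d r1=0xe6 r2=0x74 r3=0x5d r4=0x0d r5=0x29  N=0 Z=0
after  7: r0=0x5d r1=0xe6 r2=0x74 r3=0x5d r4=0x74 r5=0x29  N=0 Z=0
-- IRQ taken; context saved, return-PC = 8 --
mismatch: r2: reported 0x7c vs actual 0x74

BAD = r2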